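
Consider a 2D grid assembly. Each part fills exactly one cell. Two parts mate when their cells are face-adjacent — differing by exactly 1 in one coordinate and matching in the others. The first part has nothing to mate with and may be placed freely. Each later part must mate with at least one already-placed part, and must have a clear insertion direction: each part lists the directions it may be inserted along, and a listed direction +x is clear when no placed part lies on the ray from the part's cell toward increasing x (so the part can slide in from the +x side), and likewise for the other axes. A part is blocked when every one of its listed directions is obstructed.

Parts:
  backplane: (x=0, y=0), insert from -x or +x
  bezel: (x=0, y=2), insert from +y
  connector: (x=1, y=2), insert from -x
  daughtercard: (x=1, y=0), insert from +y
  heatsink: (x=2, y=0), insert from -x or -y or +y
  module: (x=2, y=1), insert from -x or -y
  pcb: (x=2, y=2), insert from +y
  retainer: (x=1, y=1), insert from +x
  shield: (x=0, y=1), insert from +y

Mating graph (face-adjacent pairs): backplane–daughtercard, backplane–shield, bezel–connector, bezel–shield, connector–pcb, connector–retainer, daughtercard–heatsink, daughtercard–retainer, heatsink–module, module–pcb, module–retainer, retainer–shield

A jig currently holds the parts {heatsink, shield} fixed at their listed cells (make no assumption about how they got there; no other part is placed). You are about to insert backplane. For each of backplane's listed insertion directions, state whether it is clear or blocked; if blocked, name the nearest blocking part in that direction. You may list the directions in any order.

-x: ray from backplane(0, 0) has no placed part ⇒ clear
+x: nearest on ray is heatsink@(2, 0) ⇒ blocked

+x: blocked by heatsink; -x: clear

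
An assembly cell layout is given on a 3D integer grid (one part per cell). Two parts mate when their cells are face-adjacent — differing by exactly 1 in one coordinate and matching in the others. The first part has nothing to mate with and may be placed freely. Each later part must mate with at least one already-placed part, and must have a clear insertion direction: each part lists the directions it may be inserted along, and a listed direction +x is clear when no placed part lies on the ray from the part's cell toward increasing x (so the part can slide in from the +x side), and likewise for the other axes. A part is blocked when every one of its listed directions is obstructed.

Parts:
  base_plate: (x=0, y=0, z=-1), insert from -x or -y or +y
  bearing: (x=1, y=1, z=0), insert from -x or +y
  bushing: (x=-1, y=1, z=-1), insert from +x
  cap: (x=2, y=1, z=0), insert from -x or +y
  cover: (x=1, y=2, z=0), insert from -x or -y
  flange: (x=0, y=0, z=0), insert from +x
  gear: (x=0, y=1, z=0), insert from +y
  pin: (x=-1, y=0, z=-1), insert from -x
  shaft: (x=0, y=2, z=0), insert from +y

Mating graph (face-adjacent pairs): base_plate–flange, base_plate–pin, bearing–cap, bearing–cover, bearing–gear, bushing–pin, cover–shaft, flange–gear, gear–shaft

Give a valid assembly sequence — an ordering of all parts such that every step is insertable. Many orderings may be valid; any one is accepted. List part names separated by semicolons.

1. flange@(0, 0, 0) [+x clear] — {flange}
2. base_plate@(0, 0, -1) [-x clear] — {base_plate, flange}
3. gear@(0, 1, 0) [+y clear] — {base_plate, flange, gear}
4. pin@(-1, 0, -1) [-x clear] — {base_plate, flange, gear, pin}
5. bearing@(1, 1, 0) [+y clear] — {base_plate, bearing, flange, gear, pin}
6. cover@(1, 2, 0) [-x clear] — {base_plate, bearing, cover, flange, gear, pin}
7. shaft@(0, 2, 0) [+y clear] — {base_plate, bearing, cover, flange, gear, pin, shaft}
8. cap@(2, 1, 0) [+y clear] — {base_plate, bearing, cap, cover, flange, gear, pin, shaft}
9. bushing@(-1, 1, -1) [+x clear] — {base_plate, bearing, bushing, cap, cover, flange, gear, pin, shaft}

flange; base_plate; gear; pin; bearing; cover; shaft; cap; bushing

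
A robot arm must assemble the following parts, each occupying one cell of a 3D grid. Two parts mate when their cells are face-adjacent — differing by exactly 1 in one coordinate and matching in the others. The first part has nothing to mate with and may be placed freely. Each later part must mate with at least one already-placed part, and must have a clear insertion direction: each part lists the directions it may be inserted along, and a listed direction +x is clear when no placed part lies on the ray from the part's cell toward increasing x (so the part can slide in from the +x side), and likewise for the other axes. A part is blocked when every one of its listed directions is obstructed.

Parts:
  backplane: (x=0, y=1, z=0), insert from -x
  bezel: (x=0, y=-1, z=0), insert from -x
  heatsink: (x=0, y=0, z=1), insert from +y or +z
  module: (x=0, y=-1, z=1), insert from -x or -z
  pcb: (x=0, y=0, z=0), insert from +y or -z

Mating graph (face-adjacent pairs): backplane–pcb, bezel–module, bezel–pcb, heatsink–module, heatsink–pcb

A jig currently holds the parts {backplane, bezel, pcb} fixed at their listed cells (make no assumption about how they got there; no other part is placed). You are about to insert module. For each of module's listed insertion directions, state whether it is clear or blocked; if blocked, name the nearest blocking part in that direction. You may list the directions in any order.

-x: ray from module(0, -1, 1) has no placed part ⇒ clear
-z: nearest on ray is bezel@(0, -1, 0) ⇒ blocked

-x: clear; -z: blocked by bezel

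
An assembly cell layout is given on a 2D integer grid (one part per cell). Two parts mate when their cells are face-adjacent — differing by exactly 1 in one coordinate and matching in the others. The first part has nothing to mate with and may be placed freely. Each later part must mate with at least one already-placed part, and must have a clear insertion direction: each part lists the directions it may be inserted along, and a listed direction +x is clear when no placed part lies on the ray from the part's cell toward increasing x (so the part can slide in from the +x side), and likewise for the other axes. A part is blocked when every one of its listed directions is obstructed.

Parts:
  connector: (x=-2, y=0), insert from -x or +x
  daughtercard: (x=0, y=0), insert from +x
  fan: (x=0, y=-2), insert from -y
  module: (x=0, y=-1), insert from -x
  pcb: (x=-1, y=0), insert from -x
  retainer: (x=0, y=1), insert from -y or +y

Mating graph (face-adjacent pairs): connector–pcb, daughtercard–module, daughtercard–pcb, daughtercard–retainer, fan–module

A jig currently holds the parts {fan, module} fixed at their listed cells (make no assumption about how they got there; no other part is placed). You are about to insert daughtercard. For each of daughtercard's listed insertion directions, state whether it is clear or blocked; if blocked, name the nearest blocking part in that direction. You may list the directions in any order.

+x: clear

+x: ray from daughtercard(0, 0) has no placed part ⇒ clear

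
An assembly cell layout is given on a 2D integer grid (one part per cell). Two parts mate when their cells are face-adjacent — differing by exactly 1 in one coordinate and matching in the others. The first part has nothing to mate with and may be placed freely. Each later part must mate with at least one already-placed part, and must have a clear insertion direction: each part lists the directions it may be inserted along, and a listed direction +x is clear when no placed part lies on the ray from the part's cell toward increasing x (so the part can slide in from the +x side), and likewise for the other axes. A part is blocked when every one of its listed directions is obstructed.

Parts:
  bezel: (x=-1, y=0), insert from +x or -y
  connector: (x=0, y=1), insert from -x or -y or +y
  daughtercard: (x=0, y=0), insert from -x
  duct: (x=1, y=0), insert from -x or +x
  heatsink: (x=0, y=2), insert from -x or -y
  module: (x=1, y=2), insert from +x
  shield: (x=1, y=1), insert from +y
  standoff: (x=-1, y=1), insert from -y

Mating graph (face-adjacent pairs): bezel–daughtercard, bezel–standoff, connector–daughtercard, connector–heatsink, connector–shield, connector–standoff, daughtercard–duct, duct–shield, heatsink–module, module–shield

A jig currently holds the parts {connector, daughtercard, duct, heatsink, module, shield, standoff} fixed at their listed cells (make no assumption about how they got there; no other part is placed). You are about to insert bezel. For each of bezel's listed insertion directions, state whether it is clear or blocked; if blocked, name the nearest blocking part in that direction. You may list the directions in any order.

+x: blocked by daughtercard; -y: clear

+x: nearest on ray is daughtercard@(0, 0) ⇒ blocked
-y: ray from bezel(-1, 0) has no placed part ⇒ clear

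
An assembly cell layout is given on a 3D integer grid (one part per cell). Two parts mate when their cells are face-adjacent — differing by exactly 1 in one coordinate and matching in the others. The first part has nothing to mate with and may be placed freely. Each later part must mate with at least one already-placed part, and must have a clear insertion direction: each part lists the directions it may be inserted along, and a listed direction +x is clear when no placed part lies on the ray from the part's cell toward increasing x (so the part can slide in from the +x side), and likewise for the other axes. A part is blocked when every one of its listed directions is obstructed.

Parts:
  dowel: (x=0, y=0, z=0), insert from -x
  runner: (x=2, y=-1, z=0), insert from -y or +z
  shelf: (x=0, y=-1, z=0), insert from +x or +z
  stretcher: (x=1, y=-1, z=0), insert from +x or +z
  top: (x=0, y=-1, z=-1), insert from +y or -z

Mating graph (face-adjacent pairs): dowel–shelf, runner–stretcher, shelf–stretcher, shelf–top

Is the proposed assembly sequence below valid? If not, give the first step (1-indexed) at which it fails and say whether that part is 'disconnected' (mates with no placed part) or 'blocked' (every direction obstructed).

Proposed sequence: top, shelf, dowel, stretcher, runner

Valid

1. top@(0, -1, -1) [+y clear] — {top}
2. shelf@(0, -1, 0) [+x clear] — {shelf, top}
3. dowel@(0, 0, 0) [-x clear] — {dowel, shelf, top}
4. stretcher@(1, -1, 0) [+x clear] — {dowel, shelf, stretcher, top}
5. runner@(2, -1, 0) [-y clear] — {dowel, runner, shelf, stretcher, top}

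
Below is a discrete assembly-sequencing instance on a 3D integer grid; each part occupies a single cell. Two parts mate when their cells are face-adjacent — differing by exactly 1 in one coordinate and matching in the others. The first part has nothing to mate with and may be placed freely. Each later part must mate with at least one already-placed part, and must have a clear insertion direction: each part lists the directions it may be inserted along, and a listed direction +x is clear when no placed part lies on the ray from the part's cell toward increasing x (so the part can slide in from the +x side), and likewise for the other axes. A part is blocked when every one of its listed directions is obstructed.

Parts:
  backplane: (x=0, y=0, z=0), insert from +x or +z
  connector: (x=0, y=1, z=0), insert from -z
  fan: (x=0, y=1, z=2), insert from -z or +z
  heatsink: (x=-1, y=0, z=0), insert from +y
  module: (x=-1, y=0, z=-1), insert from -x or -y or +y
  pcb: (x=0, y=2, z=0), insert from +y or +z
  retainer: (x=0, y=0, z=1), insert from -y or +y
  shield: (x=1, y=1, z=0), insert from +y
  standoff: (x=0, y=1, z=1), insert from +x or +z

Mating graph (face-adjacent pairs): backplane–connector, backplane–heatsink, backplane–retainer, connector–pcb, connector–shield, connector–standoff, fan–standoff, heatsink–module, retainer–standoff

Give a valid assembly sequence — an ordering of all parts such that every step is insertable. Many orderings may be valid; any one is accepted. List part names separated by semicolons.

1. shield@(1, 1, 0) [+y clear] — {shield}
2. connector@(0, 1, 0) [-z clear] — {connector, shield}
3. pcb@(0, 2, 0) [+y clear] — {connector, pcb, shield}
4. standoff@(0, 1, 1) [+x clear] — {connector, pcb, shield, standoff}
5. backplane@(0, 0, 0) [+x clear] — {backplane, connector, pcb, shield, standoff}
6. heatsink@(-1, 0, 0) [+y clear] — {backplane, connector, heatsink, pcb, shield, standoff}
7. module@(-1, 0, -1) [-x clear] — {backplane, connector, heatsink, module, pcb, shield, standoff}
8. retainer@(0, 0, 1) [-y clear] — {backplane, connector, heatsink, module, pcb, retainer, shield, standoff}
9. fan@(0, 1, 2) [+z clear] — {backplane, connector, fan, heatsink, module, pcb, retainer, shield, standoff}

shield; connector; pcb; standoff; backplane; heatsink; module; retainer; fan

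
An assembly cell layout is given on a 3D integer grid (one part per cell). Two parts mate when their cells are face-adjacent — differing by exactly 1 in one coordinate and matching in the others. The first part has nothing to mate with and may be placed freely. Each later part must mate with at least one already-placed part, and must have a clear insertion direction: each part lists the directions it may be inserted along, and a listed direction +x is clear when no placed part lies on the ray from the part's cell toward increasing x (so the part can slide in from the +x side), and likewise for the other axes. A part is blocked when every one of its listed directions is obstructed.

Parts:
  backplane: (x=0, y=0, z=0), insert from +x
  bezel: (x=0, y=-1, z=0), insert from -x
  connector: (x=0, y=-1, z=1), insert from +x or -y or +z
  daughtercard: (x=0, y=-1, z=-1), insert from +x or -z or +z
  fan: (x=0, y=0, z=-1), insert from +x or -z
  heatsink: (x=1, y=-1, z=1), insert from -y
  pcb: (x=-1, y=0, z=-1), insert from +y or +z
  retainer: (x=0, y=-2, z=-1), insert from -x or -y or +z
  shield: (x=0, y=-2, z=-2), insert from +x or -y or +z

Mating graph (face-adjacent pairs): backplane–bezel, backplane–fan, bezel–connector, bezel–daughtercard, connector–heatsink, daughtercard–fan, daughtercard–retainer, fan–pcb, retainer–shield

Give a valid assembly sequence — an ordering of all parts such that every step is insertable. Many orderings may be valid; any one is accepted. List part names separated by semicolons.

1. pcb@(-1, 0, -1) [+y clear] — {pcb}
2. fan@(0, 0, -1) [+x clear] — {fan, pcb}
3. backplane@(0, 0, 0) [+x clear] — {backplane, fan, pcb}
4. bezel@(0, -1, 0) [-x clear] — {backplane, bezel, fan, pcb}
5. connector@(0, -1, 1) [+x clear] — {backplane, bezel, connector, fan, pcb}
6. daughtercard@(0, -1, -1) [+x clear] — {backplane, bezel, connector, daughtercard, fan, pcb}
7. retainer@(0, -2, -1) [-x clear] — {backplane, bezel, connector, daughtercard, fan, pcb, retainer}
8. shield@(0, -2, -2) [+x clear] — {backplane, bezel, connector, daughtercard, fan, pcb, retainer, shield}
9. heatsink@(1, -1, 1) [-y clear] — {backplane, bezel, connector, daughtercard, fan, heatsink, pcb, retainer, shield}

pcb; fan; backplane; bezel; connector; daughtercard; retainer; shield; heatsink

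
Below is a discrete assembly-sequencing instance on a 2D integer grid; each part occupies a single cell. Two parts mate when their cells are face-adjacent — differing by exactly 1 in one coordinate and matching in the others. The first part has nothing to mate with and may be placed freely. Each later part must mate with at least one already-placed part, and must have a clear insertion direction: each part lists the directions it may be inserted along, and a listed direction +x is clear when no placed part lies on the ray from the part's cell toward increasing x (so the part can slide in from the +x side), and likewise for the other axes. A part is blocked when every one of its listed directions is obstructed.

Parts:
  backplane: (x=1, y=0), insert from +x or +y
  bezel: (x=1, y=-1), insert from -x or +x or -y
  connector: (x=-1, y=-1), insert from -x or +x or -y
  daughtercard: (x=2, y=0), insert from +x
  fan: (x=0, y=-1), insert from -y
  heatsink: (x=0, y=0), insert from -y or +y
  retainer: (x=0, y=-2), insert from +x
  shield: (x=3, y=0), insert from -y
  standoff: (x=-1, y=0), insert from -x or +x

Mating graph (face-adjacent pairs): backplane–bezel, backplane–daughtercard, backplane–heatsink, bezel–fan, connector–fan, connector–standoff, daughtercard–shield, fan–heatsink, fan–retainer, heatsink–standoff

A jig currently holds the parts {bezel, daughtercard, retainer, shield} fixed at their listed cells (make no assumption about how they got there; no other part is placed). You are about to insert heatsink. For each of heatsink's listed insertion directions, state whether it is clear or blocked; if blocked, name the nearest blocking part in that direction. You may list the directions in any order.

+y: clear; -y: blocked by retainer

-y: nearest on ray is retainer@(0, -2) ⇒ blocked
+y: ray from heatsink(0, 0) has no placed part ⇒ clear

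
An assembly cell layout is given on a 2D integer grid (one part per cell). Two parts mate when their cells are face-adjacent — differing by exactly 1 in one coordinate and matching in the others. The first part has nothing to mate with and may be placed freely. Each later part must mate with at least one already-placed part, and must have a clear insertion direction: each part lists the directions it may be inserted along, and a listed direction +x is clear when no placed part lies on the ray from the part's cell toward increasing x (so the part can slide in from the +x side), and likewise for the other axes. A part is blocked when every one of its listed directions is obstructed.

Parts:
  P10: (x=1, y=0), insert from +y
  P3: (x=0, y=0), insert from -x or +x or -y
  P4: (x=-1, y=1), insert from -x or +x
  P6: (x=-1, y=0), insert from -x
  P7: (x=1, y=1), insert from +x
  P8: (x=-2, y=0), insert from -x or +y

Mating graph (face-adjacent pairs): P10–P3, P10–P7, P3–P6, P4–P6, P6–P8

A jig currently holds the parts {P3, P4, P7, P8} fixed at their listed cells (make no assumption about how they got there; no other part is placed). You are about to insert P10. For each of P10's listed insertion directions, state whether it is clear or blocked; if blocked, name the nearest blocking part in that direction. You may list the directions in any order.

+y: blocked by P7

+y: nearest on ray is P7@(1, 1) ⇒ blocked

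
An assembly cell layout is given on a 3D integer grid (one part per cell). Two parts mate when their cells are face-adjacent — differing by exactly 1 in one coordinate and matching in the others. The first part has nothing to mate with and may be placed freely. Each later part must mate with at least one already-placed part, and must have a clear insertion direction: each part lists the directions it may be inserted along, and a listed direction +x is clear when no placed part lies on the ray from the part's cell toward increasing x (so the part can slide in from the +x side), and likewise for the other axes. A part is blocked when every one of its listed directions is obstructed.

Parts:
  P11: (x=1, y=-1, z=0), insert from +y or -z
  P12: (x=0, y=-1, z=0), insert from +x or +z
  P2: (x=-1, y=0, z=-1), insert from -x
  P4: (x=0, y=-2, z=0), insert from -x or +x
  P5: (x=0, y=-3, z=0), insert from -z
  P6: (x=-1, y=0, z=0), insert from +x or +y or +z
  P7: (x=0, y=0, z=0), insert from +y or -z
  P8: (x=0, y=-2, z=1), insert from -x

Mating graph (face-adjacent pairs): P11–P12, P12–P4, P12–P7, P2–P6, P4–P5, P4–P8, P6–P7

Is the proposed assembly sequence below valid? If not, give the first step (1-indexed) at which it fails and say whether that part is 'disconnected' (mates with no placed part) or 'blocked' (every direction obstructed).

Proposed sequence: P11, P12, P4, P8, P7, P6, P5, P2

Valid

1. P11@(1, -1, 0) [+y clear] — {P11}
2. P12@(0, -1, 0) [+z clear] — {P11, P12}
3. P4@(0, -2, 0) [-x clear] — {P11, P12, P4}
4. P8@(0, -2, 1) [-x clear] — {P11, P12, P4, P8}
5. P7@(0, 0, 0) [+y clear] — {P11, P12, P4, P7, P8}
6. P6@(-1, 0, 0) [+y clear] — {P11, P12, P4, P6, P7, P8}
7. P5@(0, -3, 0) [-z clear] — {P11, P12, P4, P5, P6, P7, P8}
8. P2@(-1, 0, -1) [-x clear] — {P11, P12, P2, P4, P5, P6, P7, P8}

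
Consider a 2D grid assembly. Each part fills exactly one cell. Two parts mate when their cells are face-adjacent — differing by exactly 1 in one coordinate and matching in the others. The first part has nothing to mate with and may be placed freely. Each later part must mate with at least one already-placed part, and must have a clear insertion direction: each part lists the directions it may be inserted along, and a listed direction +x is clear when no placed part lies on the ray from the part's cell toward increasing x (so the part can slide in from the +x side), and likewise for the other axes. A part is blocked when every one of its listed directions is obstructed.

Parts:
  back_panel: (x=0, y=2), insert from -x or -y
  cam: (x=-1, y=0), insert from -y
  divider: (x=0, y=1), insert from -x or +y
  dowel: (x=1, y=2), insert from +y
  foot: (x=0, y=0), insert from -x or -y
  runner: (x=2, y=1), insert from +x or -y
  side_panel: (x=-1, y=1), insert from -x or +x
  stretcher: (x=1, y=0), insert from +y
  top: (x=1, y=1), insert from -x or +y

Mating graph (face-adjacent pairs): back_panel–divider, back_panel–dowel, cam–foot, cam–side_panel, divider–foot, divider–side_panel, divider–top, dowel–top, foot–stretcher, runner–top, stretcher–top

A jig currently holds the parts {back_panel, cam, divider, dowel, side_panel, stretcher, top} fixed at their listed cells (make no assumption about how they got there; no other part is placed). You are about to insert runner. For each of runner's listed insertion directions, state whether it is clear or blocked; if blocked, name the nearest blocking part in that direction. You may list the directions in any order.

+x: ray from runner(2, 1) has no placed part ⇒ clear
-y: ray from runner(2, 1) has no placed part ⇒ clear

+x: clear; -y: clear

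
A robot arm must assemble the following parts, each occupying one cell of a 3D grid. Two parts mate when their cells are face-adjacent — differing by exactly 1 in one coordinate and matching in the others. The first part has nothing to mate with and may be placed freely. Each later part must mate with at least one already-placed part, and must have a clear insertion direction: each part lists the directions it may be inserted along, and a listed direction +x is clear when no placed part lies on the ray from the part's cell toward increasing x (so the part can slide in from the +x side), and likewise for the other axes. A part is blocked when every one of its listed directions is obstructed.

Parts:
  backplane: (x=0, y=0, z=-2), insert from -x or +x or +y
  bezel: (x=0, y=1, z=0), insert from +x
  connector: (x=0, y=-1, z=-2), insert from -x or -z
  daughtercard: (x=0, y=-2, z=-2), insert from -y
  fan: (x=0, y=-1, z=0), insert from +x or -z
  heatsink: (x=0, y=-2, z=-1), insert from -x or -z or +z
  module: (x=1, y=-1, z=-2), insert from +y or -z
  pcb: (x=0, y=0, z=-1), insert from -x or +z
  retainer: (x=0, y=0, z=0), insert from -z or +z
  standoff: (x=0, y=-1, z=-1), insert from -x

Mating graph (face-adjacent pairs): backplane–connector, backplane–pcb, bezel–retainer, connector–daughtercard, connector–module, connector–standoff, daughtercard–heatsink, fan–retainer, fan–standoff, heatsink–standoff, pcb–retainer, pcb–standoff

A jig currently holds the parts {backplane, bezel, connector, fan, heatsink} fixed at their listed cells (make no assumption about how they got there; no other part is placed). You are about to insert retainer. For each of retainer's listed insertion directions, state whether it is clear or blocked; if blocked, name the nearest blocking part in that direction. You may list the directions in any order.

-z: nearest on ray is backplane@(0, 0, -2) ⇒ blocked
+z: ray from retainer(0, 0, 0) has no placed part ⇒ clear

+z: clear; -z: blocked by backplane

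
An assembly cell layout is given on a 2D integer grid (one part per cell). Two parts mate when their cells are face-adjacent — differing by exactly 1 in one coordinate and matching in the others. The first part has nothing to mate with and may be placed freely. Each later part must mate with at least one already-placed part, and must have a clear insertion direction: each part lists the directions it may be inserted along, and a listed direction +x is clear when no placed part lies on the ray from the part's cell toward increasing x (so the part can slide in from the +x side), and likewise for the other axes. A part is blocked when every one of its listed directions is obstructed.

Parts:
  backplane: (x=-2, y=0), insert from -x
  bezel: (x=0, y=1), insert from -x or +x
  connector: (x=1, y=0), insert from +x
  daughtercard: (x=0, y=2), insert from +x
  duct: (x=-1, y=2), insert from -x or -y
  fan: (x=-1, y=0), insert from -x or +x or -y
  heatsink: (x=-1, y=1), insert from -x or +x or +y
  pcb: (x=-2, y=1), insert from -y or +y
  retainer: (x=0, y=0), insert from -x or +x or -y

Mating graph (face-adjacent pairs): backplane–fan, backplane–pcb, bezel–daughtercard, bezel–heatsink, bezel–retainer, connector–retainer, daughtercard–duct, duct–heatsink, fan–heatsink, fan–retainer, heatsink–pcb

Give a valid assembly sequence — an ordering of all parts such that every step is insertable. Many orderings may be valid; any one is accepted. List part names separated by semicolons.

heatsink; bezel; daughtercard; retainer; connector; fan; backplane; pcb; duct

1. heatsink@(-1, 1) [-x clear] — {heatsink}
2. bezel@(0, 1) [+x clear] — {bezel, heatsink}
3. daughtercard@(0, 2) [+x clear] — {bezel, daughtercard, heatsink}
4. retainer@(0, 0) [-x clear] — {bezel, daughtercard, heatsink, retainer}
5. connector@(1, 0) [+x clear] — {bezel, connector, daughtercard, heatsink, retainer}
6. fan@(-1, 0) [-x clear] — {bezel, connector, daughtercard, fan, heatsink, retainer}
7. backplane@(-2, 0) [-x clear] — {backplane, bezel, connector, daughtercard, fan, heatsink, retainer}
8. pcb@(-2, 1) [+y clear] — {backplane, bezel, connector, daughtercard, fan, heatsink, pcb, retainer}
9. duct@(-1, 2) [-x clear] — {backplane, bezel, connector, daughtercard, duct, fan, heatsink, pcb, retainer}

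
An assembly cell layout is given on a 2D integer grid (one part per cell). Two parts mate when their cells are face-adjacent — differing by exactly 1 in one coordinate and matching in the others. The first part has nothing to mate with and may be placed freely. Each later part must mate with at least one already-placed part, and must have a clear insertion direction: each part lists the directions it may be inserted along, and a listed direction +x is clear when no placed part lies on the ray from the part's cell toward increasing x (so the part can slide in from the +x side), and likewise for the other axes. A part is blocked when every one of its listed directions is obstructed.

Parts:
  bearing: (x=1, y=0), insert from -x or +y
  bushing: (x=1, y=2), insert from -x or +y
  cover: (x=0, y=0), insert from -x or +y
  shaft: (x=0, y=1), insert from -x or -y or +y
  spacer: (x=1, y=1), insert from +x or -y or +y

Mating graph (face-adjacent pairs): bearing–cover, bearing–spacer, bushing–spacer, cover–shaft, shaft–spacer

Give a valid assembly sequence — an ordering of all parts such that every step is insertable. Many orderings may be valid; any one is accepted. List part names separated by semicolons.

bushing; spacer; bearing; cover; shaft

1. bushing@(1, 2) [-x clear] — {bushing}
2. spacer@(1, 1) [+x clear] — {bushing, spacer}
3. bearing@(1, 0) [-x clear] — {bearing, bushing, spacer}
4. cover@(0, 0) [-x clear] — {bearing, bushing, cover, spacer}
5. shaft@(0, 1) [-x clear] — {bearing, bushing, cover, shaft, spacer}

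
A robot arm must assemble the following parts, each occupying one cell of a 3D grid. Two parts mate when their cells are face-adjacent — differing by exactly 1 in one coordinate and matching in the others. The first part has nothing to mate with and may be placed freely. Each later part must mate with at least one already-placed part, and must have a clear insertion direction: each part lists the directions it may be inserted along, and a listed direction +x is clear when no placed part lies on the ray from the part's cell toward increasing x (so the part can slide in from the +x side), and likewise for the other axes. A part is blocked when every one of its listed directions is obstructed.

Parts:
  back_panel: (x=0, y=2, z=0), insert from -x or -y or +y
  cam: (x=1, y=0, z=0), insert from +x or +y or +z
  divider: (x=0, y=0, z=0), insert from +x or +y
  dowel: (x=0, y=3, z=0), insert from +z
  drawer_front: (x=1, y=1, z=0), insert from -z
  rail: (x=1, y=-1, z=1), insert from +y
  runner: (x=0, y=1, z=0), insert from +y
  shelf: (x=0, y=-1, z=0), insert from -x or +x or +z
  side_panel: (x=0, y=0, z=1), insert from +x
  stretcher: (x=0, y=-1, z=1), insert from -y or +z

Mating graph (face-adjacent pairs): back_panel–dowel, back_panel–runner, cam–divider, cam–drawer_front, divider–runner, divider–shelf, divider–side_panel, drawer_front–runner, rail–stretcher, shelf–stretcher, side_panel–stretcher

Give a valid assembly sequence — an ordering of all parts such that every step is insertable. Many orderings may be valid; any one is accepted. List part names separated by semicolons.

rail; stretcher; shelf; divider; side_panel; cam; drawer_front; runner; back_panel; dowel

1. rail@(1, -1, 1) [+y clear] — {rail}
2. stretcher@(0, -1, 1) [-y clear] — {rail, stretcher}
3. shelf@(0, -1, 0) [-x clear] — {rail, shelf, stretcher}
4. divider@(0, 0, 0) [+x clear] — {divider, rail, shelf, stretcher}
5. side_panel@(0, 0, 1) [+x clear] — {divider, rail, shelf, side_panel, stretcher}
6. cam@(1, 0, 0) [+x clear] — {cam, divider, rail, shelf, side_panel, stretcher}
7. drawer_front@(1, 1, 0) [-z clear] — {cam, divider, drawer_front, rail, shelf, side_panel, stretcher}
8. runner@(0, 1, 0) [+y clear] — {cam, divider, drawer_front, rail, runner, shelf, side_panel, stretcher}
9. back_panel@(0, 2, 0) [-x clear] — {back_panel, cam, divider, drawer_front, rail, runner, shelf, side_panel, stretcher}
10. dowel@(0, 3, 0) [+z clear] — {back_panel, cam, divider, dowel, drawer_front, rail, runner, shelf, side_panel, stretcher}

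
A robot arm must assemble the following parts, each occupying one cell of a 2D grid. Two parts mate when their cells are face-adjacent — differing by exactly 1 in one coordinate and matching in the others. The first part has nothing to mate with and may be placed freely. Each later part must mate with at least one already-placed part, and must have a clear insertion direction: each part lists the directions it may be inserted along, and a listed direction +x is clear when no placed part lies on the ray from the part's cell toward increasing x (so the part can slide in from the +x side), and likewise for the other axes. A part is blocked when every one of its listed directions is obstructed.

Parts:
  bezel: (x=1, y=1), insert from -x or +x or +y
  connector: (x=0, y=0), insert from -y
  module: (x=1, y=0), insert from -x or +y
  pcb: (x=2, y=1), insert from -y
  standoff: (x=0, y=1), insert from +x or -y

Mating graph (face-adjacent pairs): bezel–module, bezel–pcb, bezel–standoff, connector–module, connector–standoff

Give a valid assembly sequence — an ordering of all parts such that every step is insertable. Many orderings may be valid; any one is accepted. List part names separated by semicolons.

bezel; pcb; module; standoff; connector

1. bezel@(1, 1) [-x clear] — {bezel}
2. pcb@(2, 1) [-y clear] — {bezel, pcb}
3. module@(1, 0) [-x clear] — {bezel, module, pcb}
4. standoff@(0, 1) [-y clear] — {bezel, module, pcb, standoff}
5. connector@(0, 0) [-y clear] — {bezel, connector, module, pcb, standoff}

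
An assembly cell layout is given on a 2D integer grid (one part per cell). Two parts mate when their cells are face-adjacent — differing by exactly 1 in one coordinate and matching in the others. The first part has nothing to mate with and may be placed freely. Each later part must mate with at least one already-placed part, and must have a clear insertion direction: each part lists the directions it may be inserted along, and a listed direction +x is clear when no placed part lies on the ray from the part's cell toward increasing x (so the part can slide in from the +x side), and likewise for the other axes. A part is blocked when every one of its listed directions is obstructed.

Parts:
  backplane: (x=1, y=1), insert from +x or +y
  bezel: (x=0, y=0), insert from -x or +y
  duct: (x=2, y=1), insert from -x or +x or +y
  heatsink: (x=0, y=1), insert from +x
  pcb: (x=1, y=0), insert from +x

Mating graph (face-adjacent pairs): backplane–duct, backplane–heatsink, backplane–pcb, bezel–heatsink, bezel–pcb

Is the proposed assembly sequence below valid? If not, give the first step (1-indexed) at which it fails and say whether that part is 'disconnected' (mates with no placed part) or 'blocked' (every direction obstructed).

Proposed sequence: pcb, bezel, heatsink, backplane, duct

Valid

1. pcb@(1, 0) [+x clear] — {pcb}
2. bezel@(0, 0) [-x clear] — {bezel, pcb}
3. heatsink@(0, 1) [+x clear] — {bezel, heatsink, pcb}
4. backplane@(1, 1) [+x clear] — {backplane, bezel, heatsink, pcb}
5. duct@(2, 1) [+x clear] — {backplane, bezel, duct, heatsink, pcb}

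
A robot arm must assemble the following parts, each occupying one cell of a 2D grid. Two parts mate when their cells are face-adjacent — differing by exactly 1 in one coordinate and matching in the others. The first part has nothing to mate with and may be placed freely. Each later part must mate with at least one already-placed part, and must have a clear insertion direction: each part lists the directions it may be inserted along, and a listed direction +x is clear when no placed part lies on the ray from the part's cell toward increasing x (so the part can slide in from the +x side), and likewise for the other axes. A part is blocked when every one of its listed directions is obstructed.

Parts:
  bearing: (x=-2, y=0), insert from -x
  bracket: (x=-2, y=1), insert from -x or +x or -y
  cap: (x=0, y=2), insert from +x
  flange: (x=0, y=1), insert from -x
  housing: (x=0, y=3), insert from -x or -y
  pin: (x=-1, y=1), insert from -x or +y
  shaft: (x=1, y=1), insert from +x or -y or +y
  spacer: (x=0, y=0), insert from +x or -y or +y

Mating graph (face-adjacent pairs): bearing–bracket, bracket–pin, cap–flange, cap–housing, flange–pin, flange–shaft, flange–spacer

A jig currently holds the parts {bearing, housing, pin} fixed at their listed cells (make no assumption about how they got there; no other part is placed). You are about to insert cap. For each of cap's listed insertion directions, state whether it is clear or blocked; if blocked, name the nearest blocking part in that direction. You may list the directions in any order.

+x: ray from cap(0, 2) has no placed part ⇒ clear

+x: clear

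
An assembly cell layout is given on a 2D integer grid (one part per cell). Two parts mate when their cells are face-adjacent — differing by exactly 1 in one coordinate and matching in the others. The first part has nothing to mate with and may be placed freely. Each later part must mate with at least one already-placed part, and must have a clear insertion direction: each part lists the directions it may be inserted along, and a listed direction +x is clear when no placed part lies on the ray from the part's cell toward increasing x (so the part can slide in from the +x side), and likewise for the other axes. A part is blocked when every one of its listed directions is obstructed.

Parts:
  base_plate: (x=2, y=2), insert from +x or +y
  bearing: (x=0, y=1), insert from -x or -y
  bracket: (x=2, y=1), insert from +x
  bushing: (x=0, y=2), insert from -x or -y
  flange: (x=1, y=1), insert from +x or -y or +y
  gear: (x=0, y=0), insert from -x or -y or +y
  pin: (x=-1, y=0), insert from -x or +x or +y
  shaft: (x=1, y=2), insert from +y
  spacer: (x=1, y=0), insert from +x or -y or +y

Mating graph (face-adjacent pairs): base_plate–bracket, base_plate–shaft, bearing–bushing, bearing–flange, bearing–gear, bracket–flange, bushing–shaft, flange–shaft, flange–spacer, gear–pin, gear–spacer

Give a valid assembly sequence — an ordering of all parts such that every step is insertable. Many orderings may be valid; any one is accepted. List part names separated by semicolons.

gear; bearing; pin; flange; bushing; bracket; base_plate; spacer; shaft

1. gear@(0, 0) [-x clear] — {gear}
2. bearing@(0, 1) [-x clear] — {bearing, gear}
3. pin@(-1, 0) [-x clear] — {bearing, gear, pin}
4. flange@(1, 1) [+x clear] — {bearing, flange, gear, pin}
5. bushing@(0, 2) [-x clear] — {bearing, bushing, flange, gear, pin}
6. bracket@(2, 1) [+x clear] — {bearing, bracket, bushing, flange, gear, pin}
7. base_plate@(2, 2) [+x clear] — {base_plate, bearing, bracket, bushing, flange, gear, pin}
8. spacer@(1, 0) [+x clear] — {base_plate, bearing, bracket, bushing, flange, gear, pin, spacer}
9. shaft@(1, 2) [+y clear] — {base_plate, bearing, bracket, bushing, flange, gear, pin, shaft, spacer}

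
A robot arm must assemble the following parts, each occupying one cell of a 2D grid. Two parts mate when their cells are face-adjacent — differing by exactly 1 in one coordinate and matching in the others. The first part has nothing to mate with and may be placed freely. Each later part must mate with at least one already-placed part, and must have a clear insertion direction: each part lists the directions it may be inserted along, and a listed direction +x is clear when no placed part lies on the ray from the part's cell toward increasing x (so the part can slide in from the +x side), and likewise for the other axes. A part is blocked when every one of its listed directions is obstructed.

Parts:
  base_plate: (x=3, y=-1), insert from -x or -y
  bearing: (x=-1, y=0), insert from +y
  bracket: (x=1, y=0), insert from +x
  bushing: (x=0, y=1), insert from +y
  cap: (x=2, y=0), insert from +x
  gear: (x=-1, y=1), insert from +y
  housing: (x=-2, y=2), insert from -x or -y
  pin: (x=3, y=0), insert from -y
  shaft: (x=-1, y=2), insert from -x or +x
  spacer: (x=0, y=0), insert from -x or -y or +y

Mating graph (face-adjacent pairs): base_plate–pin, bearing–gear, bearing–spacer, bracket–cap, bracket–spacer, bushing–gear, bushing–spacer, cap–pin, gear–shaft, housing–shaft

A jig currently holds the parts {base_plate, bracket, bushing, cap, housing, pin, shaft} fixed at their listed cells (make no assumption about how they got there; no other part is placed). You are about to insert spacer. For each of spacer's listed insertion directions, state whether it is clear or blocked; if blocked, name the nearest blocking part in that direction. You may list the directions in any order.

-x: ray from spacer(0, 0) has no placed part ⇒ clear
-y: ray from spacer(0, 0) has no placed part ⇒ clear
+y: nearest on ray is bushing@(0, 1) ⇒ blocked

+y: blocked by bushing; -x: clear; -y: clear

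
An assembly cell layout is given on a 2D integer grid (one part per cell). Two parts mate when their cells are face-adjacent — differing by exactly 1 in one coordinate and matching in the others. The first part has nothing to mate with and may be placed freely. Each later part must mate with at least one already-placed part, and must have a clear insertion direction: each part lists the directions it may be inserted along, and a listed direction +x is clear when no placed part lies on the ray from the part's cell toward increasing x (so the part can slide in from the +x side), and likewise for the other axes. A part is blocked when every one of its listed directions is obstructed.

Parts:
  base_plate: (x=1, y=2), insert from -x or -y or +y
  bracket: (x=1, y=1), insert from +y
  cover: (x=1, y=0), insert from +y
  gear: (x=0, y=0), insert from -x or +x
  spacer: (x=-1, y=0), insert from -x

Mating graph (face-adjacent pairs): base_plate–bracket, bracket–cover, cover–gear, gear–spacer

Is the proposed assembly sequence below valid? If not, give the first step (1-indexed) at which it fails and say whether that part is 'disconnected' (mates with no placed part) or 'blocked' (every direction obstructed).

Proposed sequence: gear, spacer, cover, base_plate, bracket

1. gear@(0, 0) [-x clear] — {gear}
2. spacer@(-1, 0) [-x clear] — {gear, spacer}
3. cover@(1, 0) [+y clear] — {cover, gear, spacer}
4. base_plate@(1, 2) — no placed neighbour ⇒ disconnected

Invalid at step 4 (disconnected)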